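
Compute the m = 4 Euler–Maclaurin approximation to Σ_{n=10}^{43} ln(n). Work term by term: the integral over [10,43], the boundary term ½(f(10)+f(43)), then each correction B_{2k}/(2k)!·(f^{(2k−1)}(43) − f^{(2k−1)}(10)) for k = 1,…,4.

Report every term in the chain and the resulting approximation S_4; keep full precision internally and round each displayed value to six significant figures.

S_4 ≈ 108.731

Integral: ∫_10^43 ln(x) dx = 105.706.
½[f(10) + f(43)] = ½[2.30259 + 3.76120] = 3.03189.
Integral + boundary = 108.738.
Order-1 term: 1/12 · (0.0232558 − 0.100000) = -0.00639535.
After k=1: 108.731.
Order-2 term: −1/720 · (2.51550e-05 − 0.00200000) = 2.74284e-06.
After k=2: 108.731.
Order-3 term: 1/30240 · (1.63256e-07 − 0.000240000) = -7.93111e-09.
After k=3: 108.731.
Order-4 term: −1/1209600 · (2.64883e-09 − 7.20000e-05) = 5.95216e-11.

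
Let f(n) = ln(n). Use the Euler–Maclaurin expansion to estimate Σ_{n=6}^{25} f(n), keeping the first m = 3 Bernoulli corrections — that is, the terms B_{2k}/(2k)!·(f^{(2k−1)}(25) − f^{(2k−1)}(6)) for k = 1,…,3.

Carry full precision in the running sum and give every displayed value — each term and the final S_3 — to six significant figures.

∫_6^25 ln(x) dx evaluates to 50.7213.
Endpoint term: (f(6) + f(25))/2 = (1.79176 + 3.21888)/2 = 2.50532.
So far: 53.2267.
Order-1 term: 1/12 · (0.0400000 − 0.166667) = -0.0105556.
After k=1: 53.2161.
Order-2 term: −1/720 · (0.000128000 − 0.00925926) = 1.26823e-05.
After k=2: 53.2161.
Order-3 term: 1/30240 · (2.45760e-06 − 0.00308642) = -1.01983e-07.

S_3 ≈ 53.2161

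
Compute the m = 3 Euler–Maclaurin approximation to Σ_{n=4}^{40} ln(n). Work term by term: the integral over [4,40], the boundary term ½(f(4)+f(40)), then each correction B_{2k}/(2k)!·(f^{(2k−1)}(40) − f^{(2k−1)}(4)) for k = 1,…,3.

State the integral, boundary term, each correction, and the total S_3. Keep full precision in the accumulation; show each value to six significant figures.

The integral term ∫_4^40 ln(x) dx = 106.010.
Endpoint term: (f(4) + f(40))/2 = (1.38629 + 3.68888)/2 = 2.53759.
Integral + boundary = 108.548.
Correction k=1: B_{2}/2! · (f^{(1)}(40) − f^{(1)}(4)) = 1/12 · (0.0250000 − 0.250000) = -0.0187500.
Partial sum through k=1: 108.529.
Correction k=2: B_{4}/4! · (f^{(3)}(40) − f^{(3)}(4)) = −1/720 · (3.12500e-05 − 0.0312500) = 4.33594e-05.
Partial sum through k=2: 108.529.
Correction k=3: B_{6}/6! · (f^{(5)}(40) − f^{(5)}(4)) = 1/30240 · (2.34375e-07 − 0.0234375) = -7.75042e-07.

S_3 ≈ 108.529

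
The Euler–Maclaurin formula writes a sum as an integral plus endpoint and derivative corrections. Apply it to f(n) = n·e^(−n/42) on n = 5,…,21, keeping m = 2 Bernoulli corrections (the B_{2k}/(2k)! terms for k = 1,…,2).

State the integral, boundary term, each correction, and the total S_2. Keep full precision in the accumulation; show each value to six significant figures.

∫_5^21 x·e^(−x/42) dx evaluates to 147.569.
Endpoint term: (f(5) + f(21))/2 = (4.43883 + 12.7371)/2 = 8.58799.
Running total after boundary: 156.157.
Order-1 term: 1/12 · (0.303265 − 0.782079) = -0.0399012.
After k=1: 156.117.
Order-2 term: −1/720 · (0.000859596 − 0.00144989) = 8.19857e-07.

S_2 ≈ 156.117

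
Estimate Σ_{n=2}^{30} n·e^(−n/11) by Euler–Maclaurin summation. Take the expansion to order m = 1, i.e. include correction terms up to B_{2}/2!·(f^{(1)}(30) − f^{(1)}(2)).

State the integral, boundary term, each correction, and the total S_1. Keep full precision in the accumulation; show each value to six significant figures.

S_1 ≈ 91.4809

∫_2^30 x·e^(−x/11) dx evaluates to 89.7324.
Boundary: ½(f(2) + f(30)) = ½(1.66751 + 1.96192) = 1.81471.
So far: 91.5472.
k=1: B_{2}/(2)! × [f^{(1)}(30) − f^{(1)}(2)] = 1/12 × (-0.112959 − 0.682161) = -0.0662601.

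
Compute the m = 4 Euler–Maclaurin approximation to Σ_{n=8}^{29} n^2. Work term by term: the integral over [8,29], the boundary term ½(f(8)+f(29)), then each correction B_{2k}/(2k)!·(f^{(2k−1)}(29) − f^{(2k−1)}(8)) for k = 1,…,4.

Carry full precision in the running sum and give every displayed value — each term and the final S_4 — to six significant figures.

S_4 ≈ 8415.00

Integral: ∫_8^29 x^2 dx = 7959.00.
Endpoint term: (f(8) + f(29))/2 = (64.0000 + 841.000)/2 = 452.500.
So far: 8411.50.
k=1: B_{2}/(2)! × [f^{(1)}(29) − f^{(1)}(8)] = 1/12 × (58.0000 − 16.0000) = 3.50000.
Running total after k=1: 8415.00.
k=2: B_{4}/(4)! × [f^{(3)}(29) − f^{(3)}(8)] = −1/720 × (0.00000 − 0.00000) = 0.00000.
Running total after k=2: 8415.00.
k=3: B_{6}/(6)! × [f^{(5)}(29) − f^{(5)}(8)] = 1/30240 × (0.00000 − 0.00000) = 0.00000.
Running total after k=3: 8415.00.
k=4: B_{8}/(8)! × [f^{(7)}(29) − f^{(7)}(8)] = −1/1209600 × (0.00000 − 0.00000) = 0.00000.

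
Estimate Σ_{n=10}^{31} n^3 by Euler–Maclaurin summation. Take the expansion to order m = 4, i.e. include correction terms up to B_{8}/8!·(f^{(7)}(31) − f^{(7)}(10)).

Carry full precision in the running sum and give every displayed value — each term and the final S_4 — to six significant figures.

S_4 ≈ 243991

Integral: ∫_10^31 x^3 dx = 228380.
Endpoint term: (f(10) + f(31))/2 = (1000.00 + 29791.0)/2 = 15395.5.
So far: 243776.
Order-1 term: 1/12 · (2883.00 − 300.000) = 215.250.
Partial sum through k=1: 243991.
Order-2 term: −1/720 · (6.00000 − 6.00000) = 0.00000.
Partial sum through k=2: 243991.
Order-3 term: 1/30240 · (0.00000 − 0.00000) = 0.00000.
Partial sum through k=3: 243991.
Order-4 term: −1/1209600 · (0.00000 − 0.00000) = 0.00000.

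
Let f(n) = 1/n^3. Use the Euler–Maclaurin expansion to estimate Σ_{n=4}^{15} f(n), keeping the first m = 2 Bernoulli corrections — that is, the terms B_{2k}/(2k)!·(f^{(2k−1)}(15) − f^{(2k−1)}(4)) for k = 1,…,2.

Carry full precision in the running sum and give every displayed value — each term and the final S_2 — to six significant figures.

S_2 ≈ 0.0379397

The integral term ∫_4^15 1/x^3 dx = 0.0290278.
Boundary: ½(f(4) + f(15)) = ½(0.0156250 + 0.000296296) = 0.00796065.
Integral + boundary = 0.0369884.
Order-1 term: 1/12 · (-5.92593e-05 − (-0.0117188)) = 0.000971624.
Running total after k=1: 0.0379601.
Order-2 term: −1/720 · (-5.26749e-06 − (-0.0146484)) = -2.03377e-05.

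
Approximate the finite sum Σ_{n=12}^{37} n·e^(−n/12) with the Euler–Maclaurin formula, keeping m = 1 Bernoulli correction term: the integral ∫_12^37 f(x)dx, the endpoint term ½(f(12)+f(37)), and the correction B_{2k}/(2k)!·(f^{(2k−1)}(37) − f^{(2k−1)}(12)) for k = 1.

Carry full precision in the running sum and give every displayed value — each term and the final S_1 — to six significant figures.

S_1 ≈ 82.0619

The integral term ∫_12^37 x·e^(−x/12) dx = 79.0152.
½[f(12) + f(37)] = ½[4.41455 + 1.69483] = 3.05469.
So far: 82.0699.
Correction k=1: B_{2}/2! · (f^{(1)}(37) − f^{(1)}(12)) = 1/12 · (-0.0954298 − 0.00000) = -0.00795249.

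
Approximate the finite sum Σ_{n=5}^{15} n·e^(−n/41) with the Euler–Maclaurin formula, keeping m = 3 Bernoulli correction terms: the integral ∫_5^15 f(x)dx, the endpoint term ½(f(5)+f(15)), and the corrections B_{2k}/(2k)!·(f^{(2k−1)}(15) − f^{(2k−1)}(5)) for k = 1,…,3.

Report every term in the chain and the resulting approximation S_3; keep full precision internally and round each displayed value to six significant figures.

S_3 ≈ 84.3427

∫_5^15 x·e^(−x/41) dx evaluates to 76.9558.
½[f(5) + f(15)] = ½[4.42596 + 10.4041] = 7.41501.
So far: 84.3708.
k=1: B_{2}/(2)! × [f^{(1)}(15) − f^{(1)}(5)] = 1/12 × (0.439847 − 0.777241) = -0.0281162.
Partial sum through k=1: 84.3427.
k=2: B_{4}/(4)! × [f^{(3)}(15) − f^{(3)}(5)] = −1/720 × (0.00108689 − 0.00151554) = 5.95354e-07.
Partial sum through k=2: 84.3427.
k=3: B_{6}/(6)! × [f^{(5)}(15) − f^{(5)}(5)] = 1/30240 × (1.13749e-06 − 1.52809e-06) = -1.29167e-11.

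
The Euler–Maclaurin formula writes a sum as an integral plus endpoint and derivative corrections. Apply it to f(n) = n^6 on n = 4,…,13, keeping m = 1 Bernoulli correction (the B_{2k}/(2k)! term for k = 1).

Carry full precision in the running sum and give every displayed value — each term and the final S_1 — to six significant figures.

The integral term ∫_4^13 x^6 dx = 8.96173e+06.
Endpoint term: (f(4) + f(13))/2 = (4096.00 + 4.82681e+06)/2 = 2.41545e+06.
Integral + boundary = 1.13772e+07.
Correction k=1: B_{2}/2! · (f^{(1)}(13) − f^{(1)}(4)) = 1/12 · (2.22776e+06 − 6144.00) = 185134.

S_1 ≈ 1.15623e+07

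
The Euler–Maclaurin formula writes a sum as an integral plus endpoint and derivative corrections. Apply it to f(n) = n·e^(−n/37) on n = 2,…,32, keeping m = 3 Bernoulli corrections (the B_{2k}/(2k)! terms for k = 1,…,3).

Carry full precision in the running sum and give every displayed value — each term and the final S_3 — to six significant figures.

S_3 ≈ 299.596

∫_2^32 x·e^(−x/37) dx evaluates to 291.981.
½[f(2) + f(32)] = ½[1.89476 + 13.4755] = 7.68512.
Running total after boundary: 299.666.
Order-1 term: 1/12 · (0.0569065 − 0.896171) = -0.0699387.
Partial sum through k=1: 299.596.
Order-2 term: −1/720 · (0.000656774 − 0.00203867) = 1.91929e-06.
Partial sum through k=2: 299.596.
Order-3 term: 1/30240 · (9.29131e-07 − 2.50016e-06) = -5.19519e-11.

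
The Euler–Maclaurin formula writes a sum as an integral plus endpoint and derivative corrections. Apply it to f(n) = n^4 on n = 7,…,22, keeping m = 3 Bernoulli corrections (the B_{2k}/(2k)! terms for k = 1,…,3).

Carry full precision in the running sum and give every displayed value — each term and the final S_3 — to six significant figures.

Integral: ∫_7^22 x^4 dx = 1.02736e+06.
Boundary: ½(f(7) + f(22)) = ½(2401.00 + 234256) = 118328.
So far: 1.14569e+06.
Order-1 term: 1/12 · (42592.0 − 1372.00) = 3435.00.
Partial sum through k=1: 1.14913e+06.
Order-2 term: −1/720 · (528.000 − 168.000) = -0.500000.
Partial sum through k=2: 1.14913e+06.
Order-3 term: 1/30240 · (0.00000 − 0.00000) = 0.00000.

S_3 ≈ 1.14913e+06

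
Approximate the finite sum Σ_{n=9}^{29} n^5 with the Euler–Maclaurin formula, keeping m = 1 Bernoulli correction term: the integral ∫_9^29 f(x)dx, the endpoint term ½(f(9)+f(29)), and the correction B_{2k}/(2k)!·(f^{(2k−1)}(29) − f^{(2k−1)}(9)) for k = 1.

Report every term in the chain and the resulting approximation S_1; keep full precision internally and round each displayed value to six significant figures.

Integral: ∫_9^29 x^5 dx = 9.90486e+07.
Boundary: ½(f(9) + f(29)) = ½(59049.0 + 2.05111e+07) = 1.02851e+07.
Integral + boundary = 1.09334e+08.
Correction k=1: B_{2}/2! · (f^{(1)}(29) − f^{(1)}(9)) = 1/12 · (3.53640e+06 − 32805.0) = 291967.

S_1 ≈ 1.09626e+08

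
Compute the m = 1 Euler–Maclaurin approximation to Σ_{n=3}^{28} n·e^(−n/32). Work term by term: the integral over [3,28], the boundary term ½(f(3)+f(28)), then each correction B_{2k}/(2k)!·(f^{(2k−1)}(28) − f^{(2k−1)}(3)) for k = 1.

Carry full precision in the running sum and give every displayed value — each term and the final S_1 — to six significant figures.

S_1 ≈ 226.534

∫_3^28 x·e^(−x/32) dx evaluates to 219.397.
Boundary: ½(f(3) + f(28)) = ½(2.73153 + 11.6721) = 7.20183.
Integral + boundary = 226.598.
Order-1 term: 1/12 · (0.0521078 − 0.825150) = -0.0644202.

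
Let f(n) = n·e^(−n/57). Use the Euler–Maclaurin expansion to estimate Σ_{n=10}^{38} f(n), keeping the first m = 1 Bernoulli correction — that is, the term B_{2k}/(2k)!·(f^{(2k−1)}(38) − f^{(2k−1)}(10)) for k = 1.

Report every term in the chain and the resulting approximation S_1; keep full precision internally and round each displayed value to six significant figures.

The integral term ∫_10^38 x·e^(−x/57) dx = 424.327.
Boundary: ½(f(10) + f(38)) = ½(8.39089 + 19.5099) = 13.9504.
Integral + boundary = 438.277.
k=1: B_{2}/(2)! × [f^{(1)}(38) − f^{(1)}(10)] = 1/12 × (0.171139 − 0.691880) = -0.0433951.

S_1 ≈ 438.234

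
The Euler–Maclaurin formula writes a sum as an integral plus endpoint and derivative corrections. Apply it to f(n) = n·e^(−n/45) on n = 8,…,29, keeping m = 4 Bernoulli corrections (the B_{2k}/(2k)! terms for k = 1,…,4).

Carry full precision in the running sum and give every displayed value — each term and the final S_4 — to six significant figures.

∫_8^29 x·e^(−x/45) dx evaluates to 248.454.
½[f(8) + f(29)] = ½[6.69703 + 15.2237] = 10.9603.
So far: 259.414.
k=1: B_{2}/(2)! × [f^{(1)}(29) − f^{(1)}(8)] = 1/12 × (0.186650 − 0.688306) = -0.0418046.
After k=1: 259.373.
k=2: B_{4}/(4)! × [f^{(3)}(29) − f^{(3)}(8)] = −1/720 × (0.000610646 − 0.00116670) = 7.72293e-07.
After k=2: 259.373.
k=3: B_{6}/(6)! × [f^{(5)}(29) − f^{(5)}(8)] = 1/30240 × (5.57590e-07 − 9.84440e-07) = -1.41154e-11.
After k=3: 259.373.
k=4: B_{8}/(8)! × [f^{(7)}(29) − f^{(7)}(8)] = −1/1209600 × (4.01791e-10 − 6.87769e-10) = 2.36424e-16.

S_4 ≈ 259.373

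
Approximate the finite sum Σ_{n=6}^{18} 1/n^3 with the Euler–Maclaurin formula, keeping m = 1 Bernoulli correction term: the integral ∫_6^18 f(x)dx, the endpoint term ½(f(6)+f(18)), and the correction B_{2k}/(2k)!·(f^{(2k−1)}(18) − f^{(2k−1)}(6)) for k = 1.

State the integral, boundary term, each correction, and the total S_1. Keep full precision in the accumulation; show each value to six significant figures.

The integral term ∫_6^18 1/x^3 dx = 0.0123457.
½[f(6) + f(18)] = ½[0.00462963 + 0.000171468] = 0.00240055.
Running total after boundary: 0.0147462.
k=1: B_{2}/(2)! × [f^{(1)}(18) − f^{(1)}(6)] = 1/12 × (-2.85780e-05 − (-0.00231481)) = 0.000190520.

S_1 ≈ 0.0149367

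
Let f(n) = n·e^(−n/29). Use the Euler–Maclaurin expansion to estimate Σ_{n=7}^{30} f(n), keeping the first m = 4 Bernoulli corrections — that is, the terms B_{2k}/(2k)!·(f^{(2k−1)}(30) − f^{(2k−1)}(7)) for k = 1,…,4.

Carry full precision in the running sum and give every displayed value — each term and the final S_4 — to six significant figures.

The integral term ∫_7^30 x·e^(−x/29) dx = 212.001.
Boundary: ½(f(7) + f(30)) = ½(5.49881 + 10.6623) = 8.08056.
Integral + boundary = 220.081.
k=1: B_{2}/(2)! × [f^{(1)}(30) − f^{(1)}(7)] = 1/12 × (-0.0122555 − 0.595930) = -0.0506821.
After k=1: 220.031.
k=2: B_{4}/(4)! × [f^{(3)}(30) − f^{(3)}(7)] = −1/720 × (0.000830636 − 0.00257671) = 2.42511e-06.
After k=2: 220.031.
k=3: B_{6}/(6)! × [f^{(5)}(30) − f^{(5)}(7)] = 1/30240 × (1.99268e-06 − 5.28518e-06) = -1.08879e-10.
After k=3: 220.031.
k=4: B_{8}/(8)! × [f^{(7)}(30) − f^{(7)}(7)] = −1/1209600 × (3.56443e-09 − 8.92566e-09) = 4.43224e-15.

S_4 ≈ 220.031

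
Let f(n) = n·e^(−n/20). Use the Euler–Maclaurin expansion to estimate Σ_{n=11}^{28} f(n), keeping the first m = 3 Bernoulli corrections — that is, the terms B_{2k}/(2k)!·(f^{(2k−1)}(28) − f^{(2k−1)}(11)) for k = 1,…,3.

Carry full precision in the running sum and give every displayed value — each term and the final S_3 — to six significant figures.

The integral term ∫_11^28 x·e^(−x/20) dx = 120.976.
Endpoint term: (f(11) + f(28))/2 = (6.34645 + 6.90471)/2 = 6.62558.
Running total after boundary: 127.601.
k=1: B_{2}/(2)! × [f^{(1)}(28) − f^{(1)}(11)] = 1/12 × (-0.0986388 − 0.259627) = -0.0298555.
After k=1: 127.572.
k=2: B_{4}/(4)! × [f^{(3)}(28) − f^{(3)}(11)] = −1/720 × (0.000986388 − 0.00353382) = 3.53810e-06.
After k=2: 127.572.
k=3: B_{6}/(6)! × [f^{(5)}(28) − f^{(5)}(11)] = 1/30240 × (5.54843e-06 − 1.60464e-05) = -3.47156e-10.

S_3 ≈ 127.572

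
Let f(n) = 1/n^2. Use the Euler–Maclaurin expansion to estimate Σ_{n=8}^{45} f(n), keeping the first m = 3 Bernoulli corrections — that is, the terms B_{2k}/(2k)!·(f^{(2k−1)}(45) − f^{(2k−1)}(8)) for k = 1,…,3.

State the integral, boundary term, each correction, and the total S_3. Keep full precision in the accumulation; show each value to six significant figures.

Integral: ∫_8^45 1/x^2 dx = 0.102778.
½[f(8) + f(45)] = ½[0.0156250 + 0.000493827] = 0.00805941.
So far: 0.110837.
Correction k=1: B_{2}/2! · (f^{(1)}(45) − f^{(1)}(8)) = 1/12 · (-2.19479e-05 − (-0.00390625)) = 0.000323692.
After k=1: 0.111161.
Correction k=2: B_{4}/4! · (f^{(3)}(45) − f^{(3)}(8)) = −1/720 · (-1.30061e-07 − (-0.000732422)) = -1.01707e-06.
After k=2: 0.111160.
Correction k=3: B_{6}/6! · (f^{(5)}(45) − f^{(5)}(8)) = 1/30240 · (-1.92684e-09 − (-0.000343323)) = 1.13532e-08.

S_3 ≈ 0.111160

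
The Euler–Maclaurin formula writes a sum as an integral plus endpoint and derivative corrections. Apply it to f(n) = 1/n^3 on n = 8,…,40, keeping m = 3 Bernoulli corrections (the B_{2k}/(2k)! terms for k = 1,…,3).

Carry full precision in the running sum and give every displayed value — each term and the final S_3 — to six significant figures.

The integral term ∫_8^40 1/x^3 dx = 0.00750000.
½[f(8) + f(40)] = ½[0.00195312 + 1.56250e-05] = 0.000984375.
Running total after boundary: 0.00848437.
Correction k=1: B_{2}/2! · (f^{(1)}(40) − f^{(1)}(8)) = 1/12 · (-1.17187e-06 − (-0.000732422)) = 6.09375e-05.
After k=1: 0.00854531.
Correction k=2: B_{4}/4! · (f^{(3)}(40) − f^{(3)}(8)) = −1/720 · (-1.46484e-08 − (-0.000228882)) = -3.17871e-07.
After k=2: 0.00854499.
Correction k=3: B_{6}/6! · (f^{(5)}(40) − f^{(5)}(8)) = 1/30240 · (-3.84521e-10 − (-0.000150204)) = 4.96704e-09.

S_3 ≈ 0.00854500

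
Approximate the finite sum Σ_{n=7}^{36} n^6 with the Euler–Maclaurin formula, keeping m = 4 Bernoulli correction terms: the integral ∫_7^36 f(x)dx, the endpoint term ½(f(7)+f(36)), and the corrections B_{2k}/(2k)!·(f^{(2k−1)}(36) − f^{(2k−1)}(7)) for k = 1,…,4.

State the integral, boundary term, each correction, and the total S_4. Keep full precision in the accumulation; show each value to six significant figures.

S_4 ≈ 1.23134e+10

Integral: ∫_7^36 x^6 dx = 1.11948e+10.
½[f(7) + f(36)] = ½[117649 + 2.17678e+09] = 1.08845e+09.
So far: 1.22832e+10.
Correction k=1: B_{2}/2! · (f^{(1)}(36) − f^{(1)}(7)) = 1/12 · (3.62797e+08 − 100842) = 3.02247e+07.
Partial sum through k=1: 1.23134e+10.
Correction k=2: B_{4}/4! · (f^{(3)}(36) − f^{(3)}(7)) = −1/720 · (5.59872e+06 − 41160.0) = -7718.83.
Partial sum through k=2: 1.23134e+10.
Correction k=3: B_{6}/6! · (f^{(5)}(36) − f^{(5)}(7)) = 1/30240 · (25920.0 − 5040.00) = 0.690476.
Partial sum through k=3: 1.23134e+10.
Correction k=4: B_{8}/8! · (f^{(7)}(36) − f^{(7)}(7)) = −1/1209600 · (0.00000 − 0.00000) = 0.00000.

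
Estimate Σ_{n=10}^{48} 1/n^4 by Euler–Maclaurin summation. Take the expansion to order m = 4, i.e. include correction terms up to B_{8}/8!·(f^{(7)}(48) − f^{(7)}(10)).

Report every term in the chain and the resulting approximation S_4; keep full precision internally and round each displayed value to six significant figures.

S_4 ≈ 0.000383729

The integral term ∫_10^48 1/x^4 dx = 0.000330319.
Boundary: ½(f(10) + f(48)) = ½(0.000100000 + 1.88380e-07) = 5.00942e-05.
Integral + boundary = 0.000380413.
Correction k=1: B_{2}/2! · (f^{(1)}(48) − f^{(1)}(10)) = 1/12 · (-1.56983e-08 − (-4.00000e-05)) = 3.33203e-06.
After k=1: 0.000383745.
Correction k=2: B_{4}/4! · (f^{(3)}(48) − f^{(3)}(10)) = −1/720 · (-2.04406e-10 − (-1.20000e-05)) = -1.66664e-08.
After k=2: 0.000383729.
Correction k=3: B_{6}/6! · (f^{(5)}(48) − f^{(5)}(10)) = 1/30240 · (-4.96819e-12 − (-6.72000e-06)) = 2.22222e-10.
After k=3: 0.000383729.
Correction k=4: B_{8}/8! · (f^{(7)}(48) − f^{(7)}(10)) = −1/1209600 · (-1.94070e-13 − (-6.04800e-06)) = -5.00000e-12.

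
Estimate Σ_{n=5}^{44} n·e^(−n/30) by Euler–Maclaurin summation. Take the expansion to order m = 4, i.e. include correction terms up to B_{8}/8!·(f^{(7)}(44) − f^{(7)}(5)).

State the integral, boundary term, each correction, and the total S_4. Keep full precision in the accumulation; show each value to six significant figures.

S_4 ≈ 383.791

∫_5^44 x·e^(−x/30) dx evaluates to 376.667.
½[f(5) + f(44)] = ½[4.23241 + 10.1505] = 7.19145.
So far: 383.858.
Order-1 term: 1/12 · (-0.107657 − 0.705401) = -0.0677549.
Running total after k=1: 383.791.
Order-2 term: −1/720 · (0.000393033 − 0.00266485) = 3.15530e-06.
Running total after k=2: 383.791.
Order-3 term: 1/30240 · (1.00632e-06 − 5.05102e-06) = -1.33754e-10.
Running total after k=3: 383.791.
Order-4 term: −1/1209600 · (1.75103e-09 − 7.93456e-09) = 5.11204e-15.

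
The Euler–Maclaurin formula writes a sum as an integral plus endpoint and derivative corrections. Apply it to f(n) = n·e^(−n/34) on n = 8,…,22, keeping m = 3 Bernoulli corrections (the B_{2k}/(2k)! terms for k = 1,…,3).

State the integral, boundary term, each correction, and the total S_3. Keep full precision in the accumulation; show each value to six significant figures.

Integral: ∫_8^22 x·e^(−x/34) dx = 131.700.
½[f(8) + f(22)] = ½[6.32271 + 11.5188] = 8.92077.
Running total after boundary: 140.621.
Correction k=1: B_{2}/2! · (f^{(1)}(22) − f^{(1)}(8)) = 1/12 · (0.184794 − 0.604376) = -0.0349652.
Partial sum through k=1: 140.586.
Correction k=2: B_{4}/4! · (f^{(3)}(22) − f^{(3)}(8)) = −1/720 · (0.00106571 − 0.00189018) = 1.14510e-06.
Partial sum through k=2: 140.586.
Correction k=3: B_{6}/6! · (f^{(5)}(22) − f^{(5)}(8)) = 1/30240 · (1.70551e-06 − 2.81795e-06) = -3.67872e-11.

S_3 ≈ 140.586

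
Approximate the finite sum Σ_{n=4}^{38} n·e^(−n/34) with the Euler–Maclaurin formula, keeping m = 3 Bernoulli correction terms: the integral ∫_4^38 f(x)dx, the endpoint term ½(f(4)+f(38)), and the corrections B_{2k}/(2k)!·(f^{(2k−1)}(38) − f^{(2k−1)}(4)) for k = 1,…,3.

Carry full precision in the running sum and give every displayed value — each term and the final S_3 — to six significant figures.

S_3 ≈ 355.909

The integral term ∫_4^38 x·e^(−x/34) dx = 347.986.
Endpoint term: (f(4) + f(38))/2 = (3.55604 + 12.4278)/2 = 7.99194.
So far: 355.978.
k=1: B_{2}/(2)! × [f^{(1)}(38) − f^{(1)}(4)] = 1/12 × (-0.0384763 − 0.784420) = -0.0685747.
Partial sum through k=1: 355.909.
k=2: B_{4}/(4)! × [f^{(3)}(38) − f^{(3)}(4)] = −1/720 × (0.000532544 − 0.00221664) = 2.33903e-06.
Partial sum through k=2: 355.909.
k=3: B_{6}/(6)! × [f^{(5)}(38) − f^{(5)}(4)] = 1/30240 × (9.50148e-07 − 3.24803e-06) = -7.59882e-11.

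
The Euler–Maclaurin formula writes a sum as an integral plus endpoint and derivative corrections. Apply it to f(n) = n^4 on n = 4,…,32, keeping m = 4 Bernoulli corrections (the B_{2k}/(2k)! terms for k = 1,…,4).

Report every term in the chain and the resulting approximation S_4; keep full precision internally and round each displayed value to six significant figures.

S_4 ≈ 7.24600e+06

The integral term ∫_4^32 x^4 dx = 6.71068e+06.
Endpoint term: (f(4) + f(32))/2 = (256.000 + 1.04858e+06)/2 = 524416.
Running total after boundary: 7.23510e+06.
Correction k=1: B_{2}/2! · (f^{(1)}(32) − f^{(1)}(4)) = 1/12 · (131072 − 256.000) = 10901.3.
Partial sum through k=1: 7.24600e+06.
Correction k=2: B_{4}/4! · (f^{(3)}(32) − f^{(3)}(4)) = −1/720 · (768.000 − 96.0000) = -0.933333.
Partial sum through k=2: 7.24600e+06.
Correction k=3: B_{6}/6! · (f^{(5)}(32) − f^{(5)}(4)) = 1/30240 · (0.00000 − 0.00000) = 0.00000.
Partial sum through k=3: 7.24600e+06.
Correction k=4: B_{8}/8! · (f^{(7)}(32) − f^{(7)}(4)) = −1/1209600 · (0.00000 − 0.00000) = 0.00000.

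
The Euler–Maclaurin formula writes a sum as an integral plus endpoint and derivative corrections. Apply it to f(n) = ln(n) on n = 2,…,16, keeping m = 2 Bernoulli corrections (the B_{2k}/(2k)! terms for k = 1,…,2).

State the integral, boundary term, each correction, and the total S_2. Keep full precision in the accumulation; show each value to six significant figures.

Integral: ∫_2^16 ln(x) dx = 28.9751.
Endpoint term: (f(2) + f(16))/2 = (0.693147 + 2.77259)/2 = 1.73287.
Integral + boundary = 30.7080.
k=1: B_{2}/(2)! × [f^{(1)}(16) − f^{(1)}(2)] = 1/12 × (0.0625000 − 0.500000) = -0.0364583.
After k=1: 30.6715.
k=2: B_{4}/(4)! × [f^{(3)}(16) − f^{(3)}(2)] = −1/720 × (0.000488281 − 0.250000) = 0.000346544.

S_2 ≈ 30.6719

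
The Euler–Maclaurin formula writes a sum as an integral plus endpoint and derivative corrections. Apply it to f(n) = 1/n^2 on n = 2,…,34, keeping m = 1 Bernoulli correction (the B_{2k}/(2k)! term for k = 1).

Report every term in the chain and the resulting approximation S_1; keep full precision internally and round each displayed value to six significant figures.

S_1 ≈ 0.616850

Integral: ∫_2^34 1/x^2 dx = 0.470588.
Boundary: ½(f(2) + f(34)) = ½(0.250000 + 0.000865052) = 0.125433.
So far: 0.596021.
Order-1 term: 1/12 · (-5.08854e-05 − (-0.250000)) = 0.0208291.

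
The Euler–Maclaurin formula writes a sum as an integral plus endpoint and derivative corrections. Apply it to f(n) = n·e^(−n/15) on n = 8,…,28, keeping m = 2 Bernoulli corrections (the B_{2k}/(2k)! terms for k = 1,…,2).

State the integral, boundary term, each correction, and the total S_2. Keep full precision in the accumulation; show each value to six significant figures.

The integral term ∫_8^28 x·e^(−x/15) dx = 102.651.
½[f(8) + f(28)] = ½[4.69317 + 4.32987] = 4.51152.
Running total after boundary: 107.163.
k=1: B_{2}/(2)! × [f^{(1)}(28) − f^{(1)}(8)] = 1/12 × (-0.134020 − 0.273768) = -0.0339823.
Running total after k=1: 107.129.
k=2: B_{4}/(4)! × [f^{(3)}(28) − f^{(3)}(8)] = −1/720 × (0.000778919 − 0.00643138) = 7.85064e-06.

S_2 ≈ 107.129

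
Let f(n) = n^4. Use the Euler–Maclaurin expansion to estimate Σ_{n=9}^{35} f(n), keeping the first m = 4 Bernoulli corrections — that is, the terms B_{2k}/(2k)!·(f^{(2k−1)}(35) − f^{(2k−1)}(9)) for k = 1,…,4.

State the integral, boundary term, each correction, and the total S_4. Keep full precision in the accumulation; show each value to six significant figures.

S_4 ≈ 1.12602e+07

∫_9^35 x^4 dx evaluates to 1.04926e+07.
Boundary: ½(f(9) + f(35)) = ½(6561.00 + 1.50062e+06) = 753593.
Running total after boundary: 1.12462e+07.
Order-1 term: 1/12 · (171500 − 2916.00) = 14048.7.
Partial sum through k=1: 1.12602e+07.
Order-2 term: −1/720 · (840.000 − 216.000) = -0.866667.
Partial sum through k=2: 1.12602e+07.
Order-3 term: 1/30240 · (0.00000 − 0.00000) = 0.00000.
Partial sum through k=3: 1.12602e+07.
Order-4 term: −1/1209600 · (0.00000 − 0.00000) = 0.00000.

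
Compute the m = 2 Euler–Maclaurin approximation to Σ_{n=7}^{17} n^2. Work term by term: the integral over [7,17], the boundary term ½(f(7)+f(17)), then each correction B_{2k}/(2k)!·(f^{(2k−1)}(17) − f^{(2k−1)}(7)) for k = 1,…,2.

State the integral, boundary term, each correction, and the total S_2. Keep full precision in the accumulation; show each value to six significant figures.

The integral term ∫_7^17 x^2 dx = 1523.33.
Endpoint term: (f(7) + f(17))/2 = (49.0000 + 289.000)/2 = 169.000.
So far: 1692.33.
Order-1 term: 1/12 · (34.0000 − 14.0000) = 1.66667.
Running total after k=1: 1694.00.
Order-2 term: −1/720 · (0.00000 − 0.00000) = 0.00000.

S_2 ≈ 1694.00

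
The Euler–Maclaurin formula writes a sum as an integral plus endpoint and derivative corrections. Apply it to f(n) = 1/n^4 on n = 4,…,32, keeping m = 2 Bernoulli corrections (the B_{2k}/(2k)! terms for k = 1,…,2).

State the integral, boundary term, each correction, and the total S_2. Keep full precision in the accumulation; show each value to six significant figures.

S_2 ≈ 0.00746710

Integral: ∫_4^32 1/x^4 dx = 0.00519816.
Endpoint term: (f(4) + f(32))/2 = (0.00390625 + 9.53674e-07)/2 = 0.00195360.
Integral + boundary = 0.00715176.
Correction k=1: B_{2}/2! · (f^{(1)}(32) − f^{(1)}(4)) = 1/12 · (-1.19209e-07 − (-0.00390625)) = 0.000325511.
After k=1: 0.00747727.
Correction k=2: B_{4}/4! · (f^{(3)}(32) − f^{(3)}(4)) = −1/720 · (-3.49246e-09 − (-0.00732422)) = -1.01725e-05.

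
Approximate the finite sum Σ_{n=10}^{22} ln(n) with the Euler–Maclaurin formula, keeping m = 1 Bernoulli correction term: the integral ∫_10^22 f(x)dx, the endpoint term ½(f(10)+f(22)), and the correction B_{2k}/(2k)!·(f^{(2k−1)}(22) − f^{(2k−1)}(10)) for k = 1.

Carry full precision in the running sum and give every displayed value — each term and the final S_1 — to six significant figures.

∫_10^22 ln(x) dx evaluates to 32.9771.
Endpoint term: (f(10) + f(22))/2 = (2.30259 + 3.09104)/2 = 2.69681.
Integral + boundary = 35.6739.
k=1: B_{2}/(2)! × [f^{(1)}(22) − f^{(1)}(10)] = 1/12 × (0.0454545 − 0.100000) = -0.00454545.

S_1 ≈ 35.6694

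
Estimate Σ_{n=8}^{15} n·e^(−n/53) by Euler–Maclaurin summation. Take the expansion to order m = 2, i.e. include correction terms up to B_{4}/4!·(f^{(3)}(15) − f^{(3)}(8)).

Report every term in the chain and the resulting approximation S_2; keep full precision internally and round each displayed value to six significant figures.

S_2 ≈ 73.4859

∫_8^15 x·e^(−x/53) dx evaluates to 64.4109.
½[f(8) + f(15)] = ½[6.87917 + 11.3026] = 9.09088.
Running total after boundary: 73.5018.
k=1: B_{2}/(2)! × [f^{(1)}(15) − f^{(1)}(8)] = 1/12 × (0.540249 − 0.730101) = -0.0158210.
After k=1: 73.4859.
k=2: B_{4}/(4)! × [f^{(3)}(15) − f^{(3)}(8)] = −1/720 × (0.000728822 − 0.000872159) = 1.99079e-07.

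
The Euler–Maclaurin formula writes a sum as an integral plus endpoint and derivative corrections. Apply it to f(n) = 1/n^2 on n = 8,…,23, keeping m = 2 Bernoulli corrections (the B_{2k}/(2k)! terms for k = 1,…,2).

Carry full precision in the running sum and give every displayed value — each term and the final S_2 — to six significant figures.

The integral term ∫_8^23 1/x^2 dx = 0.0815217.
½[f(8) + f(23)] = ½[0.0156250 + 0.00189036] = 0.00875768.
So far: 0.0902794.
Order-1 term: 1/12 · (-0.000164379 − (-0.00390625)) = 0.000311823.
Running total after k=1: 0.0905912.
Order-2 term: −1/720 · (-3.72883e-06 − (-0.000732422)) = -1.01207e-06.

S_2 ≈ 0.0905902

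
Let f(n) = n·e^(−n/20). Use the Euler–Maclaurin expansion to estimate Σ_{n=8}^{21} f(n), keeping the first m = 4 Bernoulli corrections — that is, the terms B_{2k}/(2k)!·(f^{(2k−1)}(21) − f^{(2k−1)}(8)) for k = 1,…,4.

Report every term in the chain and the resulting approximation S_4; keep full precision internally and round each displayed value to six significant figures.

S_4 ≈ 94.7509

∫_8^21 x·e^(−x/20) dx evaluates to 88.4303.
½[f(8) + f(21)] = ½[5.36256 + 7.34869] = 6.35563.
Running total after boundary: 94.7859.
Order-1 term: 1/12 · (-0.0174969 − 0.402192) = -0.0349741.
After k=1: 94.7509.
Order-2 term: −1/720 · (0.00170595 − 0.00435708) = 3.68213e-06.
After k=2: 94.7509.
Order-3 term: 1/30240 · (8.63909e-06 − 1.92717e-05) = -3.51608e-10.
After k=3: 94.7509.
Order-4 term: −1/1209600 · (3.25333e-08 − 6.91268e-08) = 3.02525e-14.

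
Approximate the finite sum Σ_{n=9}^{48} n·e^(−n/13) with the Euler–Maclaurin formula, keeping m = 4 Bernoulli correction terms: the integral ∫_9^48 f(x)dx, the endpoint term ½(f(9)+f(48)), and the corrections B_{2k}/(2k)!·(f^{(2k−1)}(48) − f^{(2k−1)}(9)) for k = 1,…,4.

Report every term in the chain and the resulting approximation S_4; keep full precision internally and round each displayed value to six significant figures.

S_4 ≈ 126.194

The integral term ∫_9^48 x·e^(−x/13) dx = 123.363.
Endpoint term: (f(9) + f(48))/2 = (4.50378 + 1.19589)/2 = 2.84984.
Running total after boundary: 126.213.
Correction k=1: B_{2}/2! · (f^{(1)}(48) − f^{(1)}(9)) = 1/12 · (-0.0670773 − 0.153975) = -0.0184211.
After k=1: 126.194.
Correction k=2: B_{4}/4! · (f^{(3)}(48) − f^{(3)}(9)) = −1/720 · (-0.000102062 − 0.00683323) = 9.63234e-06.
After k=2: 126.194.
Correction k=3: B_{6}/6! · (f^{(5)}(48) − f^{(5)}(9)) = 1/30240 · (1.14073e-06 − 7.54755e-05) = -2.45816e-09.
After k=3: 126.194.
Correction k=4: B_{8}/8! · (f^{(7)}(48) − f^{(7)}(9)) = −1/1209600 · (1.70732e-08 − 6.53951e-07) = 5.26519e-13.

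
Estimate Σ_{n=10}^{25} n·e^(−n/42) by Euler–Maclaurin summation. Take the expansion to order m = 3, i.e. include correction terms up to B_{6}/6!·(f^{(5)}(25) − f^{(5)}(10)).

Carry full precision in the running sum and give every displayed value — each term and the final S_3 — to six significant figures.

S_3 ≈ 180.345

Integral: ∫_10^25 x·e^(−x/42) dx = 169.543.
Endpoint term: (f(10) + f(25))/2 = (7.88128 + 13.7858)/2 = 10.8335.
Integral + boundary = 180.377.
Order-1 term: 1/12 · (0.223198 − 0.600478) = -0.0314400.
Running total after k=1: 180.345.
Order-2 term: −1/720 · (0.000751735 − 0.00123398) = 6.69779e-07.
Running total after k=2: 180.345.
Order-3 term: 1/30240 · (7.80579e-07 − 1.20609e-06) = -1.40712e-11.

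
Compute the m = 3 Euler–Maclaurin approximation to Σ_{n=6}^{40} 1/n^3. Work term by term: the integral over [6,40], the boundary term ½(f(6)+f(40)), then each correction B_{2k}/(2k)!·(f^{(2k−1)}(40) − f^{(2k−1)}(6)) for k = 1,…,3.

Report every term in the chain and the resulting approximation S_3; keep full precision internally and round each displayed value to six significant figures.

S_3 ≈ 0.0160901

The integral term ∫_6^40 1/x^3 dx = 0.0135764.
½[f(6) + f(40)] = ½[0.00462963 + 1.56250e-05] = 0.00232263.
Integral + boundary = 0.0158990.
Order-1 term: 1/12 · (-1.17187e-06 − (-0.00231481)) = 0.000192804.
Partial sum through k=1: 0.0160918.
Order-2 term: −1/720 · (-1.46484e-08 − (-0.00128601)) = -1.78610e-06.
Partial sum through k=2: 0.0160900.
Order-3 term: 1/30240 · (-3.84521e-10 − (-0.00150034)) = 4.96145e-08.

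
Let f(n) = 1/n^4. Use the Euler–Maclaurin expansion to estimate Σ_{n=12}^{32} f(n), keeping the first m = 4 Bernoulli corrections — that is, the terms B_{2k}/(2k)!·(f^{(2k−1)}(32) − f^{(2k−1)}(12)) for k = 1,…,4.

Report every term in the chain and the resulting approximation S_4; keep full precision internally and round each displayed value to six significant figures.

S_4 ≈ 0.000208643

The integral term ∫_12^32 1/x^4 dx = 0.000182729.
Boundary: ½(f(12) + f(32)) = ½(4.82253e-05 + 9.53674e-07) = 2.45895e-05.
So far: 0.000207318.
k=1: B_{2}/(2)! × [f^{(1)}(32) − f^{(1)}(12)] = 1/12 × (-1.19209e-07 − (-1.60751e-05)) = 1.32966e-06.
Partial sum through k=1: 0.000208648.
k=2: B_{4}/(4)! × [f^{(3)}(32) − f^{(3)}(12)] = −1/720 × (-3.49246e-09 − (-3.34898e-06)) = -4.64651e-09.
Partial sum through k=2: 0.000208643.
k=3: B_{6}/(6)! × [f^{(5)}(32) − f^{(5)}(12)] = 1/30240 × (-1.90994e-10 − (-1.30238e-06)) = 4.30618e-11.
Partial sum through k=3: 0.000208643.
k=4: B_{8}/(8)! × [f^{(7)}(32) − f^{(7)}(12)] = −1/1209600 × (-1.67866e-11 − (-8.13988e-07)) = -6.72926e-13.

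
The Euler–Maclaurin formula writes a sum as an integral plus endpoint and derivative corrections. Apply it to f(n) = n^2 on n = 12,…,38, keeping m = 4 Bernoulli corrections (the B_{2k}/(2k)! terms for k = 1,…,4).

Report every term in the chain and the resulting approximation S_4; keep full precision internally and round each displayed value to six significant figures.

S_4 ≈ 18513.0

The integral term ∫_12^38 x^2 dx = 17714.7.
Endpoint term: (f(12) + f(38))/2 = (144.000 + 1444.00)/2 = 794.000.
Integral + boundary = 18508.7.
Correction k=1: B_{2}/2! · (f^{(1)}(38) − f^{(1)}(12)) = 1/12 · (76.0000 − 24.0000) = 4.33333.
After k=1: 18513.0.
Correction k=2: B_{4}/4! · (f^{(3)}(38) − f^{(3)}(12)) = −1/720 · (0.00000 − 0.00000) = 0.00000.
After k=2: 18513.0.
Correction k=3: B_{6}/6! · (f^{(5)}(38) − f^{(5)}(12)) = 1/30240 · (0.00000 − 0.00000) = 0.00000.
After k=3: 18513.0.
Correction k=4: B_{8}/8! · (f^{(7)}(38) − f^{(7)}(12)) = −1/1209600 · (0.00000 − 0.00000) = 0.00000.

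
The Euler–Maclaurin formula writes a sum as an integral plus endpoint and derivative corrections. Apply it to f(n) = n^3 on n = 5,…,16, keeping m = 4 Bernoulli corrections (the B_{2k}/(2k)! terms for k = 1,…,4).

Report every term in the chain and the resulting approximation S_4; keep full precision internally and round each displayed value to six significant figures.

Integral: ∫_5^16 x^3 dx = 16227.8.
Endpoint term: (f(5) + f(16))/2 = (125.000 + 4096.00)/2 = 2110.50.
Integral + boundary = 18338.2.
k=1: B_{2}/(2)! × [f^{(1)}(16) − f^{(1)}(5)] = 1/12 × (768.000 − 75.0000) = 57.7500.
Running total after k=1: 18396.0.
k=2: B_{4}/(4)! × [f^{(3)}(16) − f^{(3)}(5)] = −1/720 × (6.00000 − 6.00000) = 0.00000.
Running total after k=2: 18396.0.
k=3: B_{6}/(6)! × [f^{(5)}(16) − f^{(5)}(5)] = 1/30240 × (0.00000 − 0.00000) = 0.00000.
Running total after k=3: 18396.0.
k=4: B_{8}/(8)! × [f^{(7)}(16) − f^{(7)}(5)] = −1/1209600 × (0.00000 − 0.00000) = 0.00000.

S_4 ≈ 18396.0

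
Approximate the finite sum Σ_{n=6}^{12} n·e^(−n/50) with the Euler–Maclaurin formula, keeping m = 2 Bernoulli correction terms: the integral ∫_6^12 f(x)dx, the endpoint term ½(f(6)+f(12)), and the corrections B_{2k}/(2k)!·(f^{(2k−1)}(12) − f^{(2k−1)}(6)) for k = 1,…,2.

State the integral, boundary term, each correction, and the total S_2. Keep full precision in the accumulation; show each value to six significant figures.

Integral: ∫_6^12 x·e^(−x/50) dx = 44.8309.
Boundary: ½(f(6) + f(12)) = ½(5.32152 + 9.43953) = 7.38053.
So far: 52.2114.
Order-1 term: 1/12 · (0.597837 − 0.780490) = -0.0152211.
After k=1: 52.1962.
Order-2 term: −1/720 · (0.000868437 − 0.00102173) = 2.12910e-07.

S_2 ≈ 52.1962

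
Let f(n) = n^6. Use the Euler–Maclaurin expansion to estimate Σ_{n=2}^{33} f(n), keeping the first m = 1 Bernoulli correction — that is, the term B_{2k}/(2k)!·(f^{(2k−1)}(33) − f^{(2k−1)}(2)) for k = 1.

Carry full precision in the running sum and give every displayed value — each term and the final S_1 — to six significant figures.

S_1 ≈ 6.75365e+09

∫_2^33 x^6 dx evaluates to 6.08835e+09.
Endpoint term: (f(2) + f(33))/2 = (64.0000 + 1.29147e+09)/2 = 6.45734e+08.
So far: 6.73408e+09.
k=1: B_{2}/(2)! × [f^{(1)}(33) − f^{(1)}(2)] = 1/12 × (2.34812e+08 − 192.000) = 1.95677e+07.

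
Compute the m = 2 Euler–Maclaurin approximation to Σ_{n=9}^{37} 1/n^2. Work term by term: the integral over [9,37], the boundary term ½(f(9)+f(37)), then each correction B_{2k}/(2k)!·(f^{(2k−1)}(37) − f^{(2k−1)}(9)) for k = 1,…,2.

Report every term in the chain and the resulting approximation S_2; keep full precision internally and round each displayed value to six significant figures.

∫_9^37 1/x^2 dx evaluates to 0.0840841.
Boundary: ½(f(9) + f(37)) = ½(0.0123457 + 0.000730460) = 0.00653807.
Integral + boundary = 0.0906222.
Order-1 term: 1/12 · (-3.94843e-05 − (-0.00274348)) = 0.000225333.
Running total after k=1: 0.0908475.
Order-2 term: −1/720 · (-3.46101e-07 − (-0.000406442)) = -5.64022e-07.

S_2 ≈ 0.0908469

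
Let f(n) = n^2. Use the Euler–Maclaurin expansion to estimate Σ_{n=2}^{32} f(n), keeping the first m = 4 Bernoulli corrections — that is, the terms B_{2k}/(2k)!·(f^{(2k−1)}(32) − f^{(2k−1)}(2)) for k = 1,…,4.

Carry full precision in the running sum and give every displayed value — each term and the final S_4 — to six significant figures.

S_4 ≈ 11439.0

∫_2^32 x^2 dx evaluates to 10920.0.
Endpoint term: (f(2) + f(32))/2 = (4.00000 + 1024.00)/2 = 514.000.
So far: 11434.0.
Order-1 term: 1/12 · (64.0000 − 4.00000) = 5.00000.
Partial sum through k=1: 11439.0.
Order-2 term: −1/720 · (0.00000 − 0.00000) = 0.00000.
Partial sum through k=2: 11439.0.
Order-3 term: 1/30240 · (0.00000 − 0.00000) = 0.00000.
Partial sum through k=3: 11439.0.
Order-4 term: −1/1209600 · (0.00000 − 0.00000) = 0.00000.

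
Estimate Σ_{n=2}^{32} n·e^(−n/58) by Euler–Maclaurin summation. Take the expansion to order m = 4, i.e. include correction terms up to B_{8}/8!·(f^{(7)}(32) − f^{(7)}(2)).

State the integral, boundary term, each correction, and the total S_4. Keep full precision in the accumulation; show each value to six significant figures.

S_4 ≈ 365.681

The integral term ∫_2^32 x·e^(−x/58) dx = 355.555.
½[f(2) + f(32)] = ½[1.93221 + 18.4306] = 10.1814.
Integral + boundary = 365.737.
k=1: B_{2}/(2)! × [f^{(1)}(32) − f^{(1)}(2)] = 1/12 × (0.258187 − 0.932791) = -0.0562170.
Running total after k=1: 365.681.
k=2: B_{4}/(4)! × [f^{(3)}(32) − f^{(3)}(2)] = −1/720 × (0.000419173 − 0.000851665) = 6.00683e-07.
Running total after k=2: 365.681.
k=3: B_{6}/(6)! × [f^{(5)}(32) − f^{(5)}(2)] = 1/30240 × (2.26396e-07 − 4.23913e-07) = -6.53165e-12.
Running total after k=3: 365.681.
k=4: B_{8}/(8)! × [f^{(7)}(32) − f^{(7)}(2)] = −1/1209600 × (9.75585e-11 − 1.76770e-10) = 6.54861e-17.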